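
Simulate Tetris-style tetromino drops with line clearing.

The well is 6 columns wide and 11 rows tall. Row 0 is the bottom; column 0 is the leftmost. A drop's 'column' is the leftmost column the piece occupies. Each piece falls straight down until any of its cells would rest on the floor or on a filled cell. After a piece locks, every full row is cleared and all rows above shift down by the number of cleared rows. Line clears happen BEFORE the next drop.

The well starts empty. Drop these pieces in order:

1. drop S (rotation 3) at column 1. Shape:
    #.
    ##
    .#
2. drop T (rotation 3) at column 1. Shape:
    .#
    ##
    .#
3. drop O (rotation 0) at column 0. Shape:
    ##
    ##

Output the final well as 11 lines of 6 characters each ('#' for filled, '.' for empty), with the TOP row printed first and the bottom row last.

Answer: ......
......
......
......
......
##....
###...
.##...
.##...
.##...
..#...

Derivation:
Drop 1: S rot3 at col 1 lands with bottom-row=0; cleared 0 line(s) (total 0); column heights now [0 3 2 0 0 0], max=3
Drop 2: T rot3 at col 1 lands with bottom-row=2; cleared 0 line(s) (total 0); column heights now [0 4 5 0 0 0], max=5
Drop 3: O rot0 at col 0 lands with bottom-row=4; cleared 0 line(s) (total 0); column heights now [6 6 5 0 0 0], max=6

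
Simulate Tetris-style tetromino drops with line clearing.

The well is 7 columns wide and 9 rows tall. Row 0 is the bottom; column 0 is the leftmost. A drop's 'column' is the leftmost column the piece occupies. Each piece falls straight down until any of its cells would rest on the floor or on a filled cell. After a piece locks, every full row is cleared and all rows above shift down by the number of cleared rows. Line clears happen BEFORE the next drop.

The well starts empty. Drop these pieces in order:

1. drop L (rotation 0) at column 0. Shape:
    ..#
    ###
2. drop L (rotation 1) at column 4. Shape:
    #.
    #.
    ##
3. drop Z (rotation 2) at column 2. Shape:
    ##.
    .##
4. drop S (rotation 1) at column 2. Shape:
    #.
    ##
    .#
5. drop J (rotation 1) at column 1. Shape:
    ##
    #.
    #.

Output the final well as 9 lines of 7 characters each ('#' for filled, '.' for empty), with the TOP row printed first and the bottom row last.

Answer: .##....
.##....
.###...
...#...
..##...
...##..
....#..
..#.#..
###.##.

Derivation:
Drop 1: L rot0 at col 0 lands with bottom-row=0; cleared 0 line(s) (total 0); column heights now [1 1 2 0 0 0 0], max=2
Drop 2: L rot1 at col 4 lands with bottom-row=0; cleared 0 line(s) (total 0); column heights now [1 1 2 0 3 1 0], max=3
Drop 3: Z rot2 at col 2 lands with bottom-row=3; cleared 0 line(s) (total 0); column heights now [1 1 5 5 4 1 0], max=5
Drop 4: S rot1 at col 2 lands with bottom-row=5; cleared 0 line(s) (total 0); column heights now [1 1 8 7 4 1 0], max=8
Drop 5: J rot1 at col 1 lands with bottom-row=6; cleared 0 line(s) (total 0); column heights now [1 9 9 7 4 1 0], max=9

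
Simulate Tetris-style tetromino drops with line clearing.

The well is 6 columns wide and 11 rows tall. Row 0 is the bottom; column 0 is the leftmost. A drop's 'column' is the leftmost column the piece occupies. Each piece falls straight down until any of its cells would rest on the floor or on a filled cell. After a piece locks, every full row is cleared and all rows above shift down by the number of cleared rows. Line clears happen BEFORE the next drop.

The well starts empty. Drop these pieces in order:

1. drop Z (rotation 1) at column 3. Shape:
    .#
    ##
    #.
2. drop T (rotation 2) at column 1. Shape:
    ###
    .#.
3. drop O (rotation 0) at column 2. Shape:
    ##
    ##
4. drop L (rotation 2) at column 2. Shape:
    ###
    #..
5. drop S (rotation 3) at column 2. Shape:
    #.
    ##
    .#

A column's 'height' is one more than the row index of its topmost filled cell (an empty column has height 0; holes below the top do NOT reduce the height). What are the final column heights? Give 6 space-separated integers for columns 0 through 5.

Answer: 0 3 10 9 7 0

Derivation:
Drop 1: Z rot1 at col 3 lands with bottom-row=0; cleared 0 line(s) (total 0); column heights now [0 0 0 2 3 0], max=3
Drop 2: T rot2 at col 1 lands with bottom-row=1; cleared 0 line(s) (total 0); column heights now [0 3 3 3 3 0], max=3
Drop 3: O rot0 at col 2 lands with bottom-row=3; cleared 0 line(s) (total 0); column heights now [0 3 5 5 3 0], max=5
Drop 4: L rot2 at col 2 lands with bottom-row=5; cleared 0 line(s) (total 0); column heights now [0 3 7 7 7 0], max=7
Drop 5: S rot3 at col 2 lands with bottom-row=7; cleared 0 line(s) (total 0); column heights now [0 3 10 9 7 0], max=10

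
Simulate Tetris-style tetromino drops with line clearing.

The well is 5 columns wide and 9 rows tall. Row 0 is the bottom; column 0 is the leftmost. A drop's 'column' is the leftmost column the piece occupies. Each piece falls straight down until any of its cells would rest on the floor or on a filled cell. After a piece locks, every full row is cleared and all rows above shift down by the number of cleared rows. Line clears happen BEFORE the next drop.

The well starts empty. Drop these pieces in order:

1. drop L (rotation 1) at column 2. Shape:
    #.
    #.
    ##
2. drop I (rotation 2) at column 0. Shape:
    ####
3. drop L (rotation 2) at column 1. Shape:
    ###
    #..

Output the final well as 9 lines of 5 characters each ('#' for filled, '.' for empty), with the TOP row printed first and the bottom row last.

Answer: .....
.....
.....
.###.
.#...
####.
..#..
..#..
..##.

Derivation:
Drop 1: L rot1 at col 2 lands with bottom-row=0; cleared 0 line(s) (total 0); column heights now [0 0 3 1 0], max=3
Drop 2: I rot2 at col 0 lands with bottom-row=3; cleared 0 line(s) (total 0); column heights now [4 4 4 4 0], max=4
Drop 3: L rot2 at col 1 lands with bottom-row=4; cleared 0 line(s) (total 0); column heights now [4 6 6 6 0], max=6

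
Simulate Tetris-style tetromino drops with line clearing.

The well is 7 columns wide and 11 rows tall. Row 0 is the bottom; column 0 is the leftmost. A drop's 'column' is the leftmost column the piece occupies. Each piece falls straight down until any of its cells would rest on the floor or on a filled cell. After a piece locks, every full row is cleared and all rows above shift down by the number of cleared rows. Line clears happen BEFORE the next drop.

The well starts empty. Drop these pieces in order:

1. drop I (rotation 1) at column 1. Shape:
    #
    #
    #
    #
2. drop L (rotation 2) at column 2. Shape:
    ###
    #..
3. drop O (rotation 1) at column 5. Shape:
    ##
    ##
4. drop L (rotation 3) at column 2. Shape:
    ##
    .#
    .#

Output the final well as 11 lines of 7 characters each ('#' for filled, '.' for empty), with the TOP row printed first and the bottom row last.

Drop 1: I rot1 at col 1 lands with bottom-row=0; cleared 0 line(s) (total 0); column heights now [0 4 0 0 0 0 0], max=4
Drop 2: L rot2 at col 2 lands with bottom-row=0; cleared 0 line(s) (total 0); column heights now [0 4 2 2 2 0 0], max=4
Drop 3: O rot1 at col 5 lands with bottom-row=0; cleared 0 line(s) (total 0); column heights now [0 4 2 2 2 2 2], max=4
Drop 4: L rot3 at col 2 lands with bottom-row=2; cleared 0 line(s) (total 0); column heights now [0 4 5 5 2 2 2], max=5

Answer: .......
.......
.......
.......
.......
.......
..##...
.#.#...
.#.#...
.######
.##..##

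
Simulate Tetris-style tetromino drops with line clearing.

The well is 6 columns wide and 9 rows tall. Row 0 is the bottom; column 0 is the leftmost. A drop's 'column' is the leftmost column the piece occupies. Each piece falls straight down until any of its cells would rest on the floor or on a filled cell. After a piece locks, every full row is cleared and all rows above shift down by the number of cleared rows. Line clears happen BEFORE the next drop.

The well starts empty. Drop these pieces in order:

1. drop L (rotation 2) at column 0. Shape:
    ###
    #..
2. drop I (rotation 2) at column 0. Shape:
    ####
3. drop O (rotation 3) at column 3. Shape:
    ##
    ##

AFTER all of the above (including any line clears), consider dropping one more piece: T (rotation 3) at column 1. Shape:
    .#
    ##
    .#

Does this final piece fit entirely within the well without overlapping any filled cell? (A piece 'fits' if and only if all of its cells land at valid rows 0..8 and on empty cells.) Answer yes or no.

Drop 1: L rot2 at col 0 lands with bottom-row=0; cleared 0 line(s) (total 0); column heights now [2 2 2 0 0 0], max=2
Drop 2: I rot2 at col 0 lands with bottom-row=2; cleared 0 line(s) (total 0); column heights now [3 3 3 3 0 0], max=3
Drop 3: O rot3 at col 3 lands with bottom-row=3; cleared 0 line(s) (total 0); column heights now [3 3 3 5 5 0], max=5
Test piece T rot3 at col 1 (width 2): heights before test = [3 3 3 5 5 0]; fits = True

Answer: yes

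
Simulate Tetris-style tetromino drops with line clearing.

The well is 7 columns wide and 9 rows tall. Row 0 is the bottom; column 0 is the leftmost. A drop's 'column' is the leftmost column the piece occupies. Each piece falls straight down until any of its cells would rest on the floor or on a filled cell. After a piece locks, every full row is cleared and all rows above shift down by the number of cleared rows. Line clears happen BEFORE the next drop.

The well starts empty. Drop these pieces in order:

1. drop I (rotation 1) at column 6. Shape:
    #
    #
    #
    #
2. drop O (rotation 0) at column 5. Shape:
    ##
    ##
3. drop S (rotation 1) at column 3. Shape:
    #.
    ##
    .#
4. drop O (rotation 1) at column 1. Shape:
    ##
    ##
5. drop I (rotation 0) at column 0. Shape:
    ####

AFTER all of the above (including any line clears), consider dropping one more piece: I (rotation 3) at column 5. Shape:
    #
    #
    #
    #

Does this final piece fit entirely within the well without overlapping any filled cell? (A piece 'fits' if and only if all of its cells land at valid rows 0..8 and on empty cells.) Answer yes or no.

Drop 1: I rot1 at col 6 lands with bottom-row=0; cleared 0 line(s) (total 0); column heights now [0 0 0 0 0 0 4], max=4
Drop 2: O rot0 at col 5 lands with bottom-row=4; cleared 0 line(s) (total 0); column heights now [0 0 0 0 0 6 6], max=6
Drop 3: S rot1 at col 3 lands with bottom-row=0; cleared 0 line(s) (total 0); column heights now [0 0 0 3 2 6 6], max=6
Drop 4: O rot1 at col 1 lands with bottom-row=0; cleared 0 line(s) (total 0); column heights now [0 2 2 3 2 6 6], max=6
Drop 5: I rot0 at col 0 lands with bottom-row=3; cleared 0 line(s) (total 0); column heights now [4 4 4 4 2 6 6], max=6
Test piece I rot3 at col 5 (width 1): heights before test = [4 4 4 4 2 6 6]; fits = False

Answer: no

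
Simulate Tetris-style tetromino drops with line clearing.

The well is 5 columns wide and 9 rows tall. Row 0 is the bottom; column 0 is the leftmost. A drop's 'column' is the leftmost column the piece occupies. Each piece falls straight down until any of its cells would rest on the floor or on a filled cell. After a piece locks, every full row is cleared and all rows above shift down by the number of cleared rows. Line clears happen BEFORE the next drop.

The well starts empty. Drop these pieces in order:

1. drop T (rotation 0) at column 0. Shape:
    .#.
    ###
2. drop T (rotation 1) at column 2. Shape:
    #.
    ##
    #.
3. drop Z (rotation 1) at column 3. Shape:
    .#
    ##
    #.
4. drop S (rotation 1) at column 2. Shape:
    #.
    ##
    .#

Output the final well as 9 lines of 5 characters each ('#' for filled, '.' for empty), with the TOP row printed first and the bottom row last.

Drop 1: T rot0 at col 0 lands with bottom-row=0; cleared 0 line(s) (total 0); column heights now [1 2 1 0 0], max=2
Drop 2: T rot1 at col 2 lands with bottom-row=1; cleared 0 line(s) (total 0); column heights now [1 2 4 3 0], max=4
Drop 3: Z rot1 at col 3 lands with bottom-row=3; cleared 0 line(s) (total 0); column heights now [1 2 4 5 6], max=6
Drop 4: S rot1 at col 2 lands with bottom-row=5; cleared 0 line(s) (total 0); column heights now [1 2 8 7 6], max=8

Answer: .....
..#..
..##.
...##
...##
..##.
..##.
.##..
###..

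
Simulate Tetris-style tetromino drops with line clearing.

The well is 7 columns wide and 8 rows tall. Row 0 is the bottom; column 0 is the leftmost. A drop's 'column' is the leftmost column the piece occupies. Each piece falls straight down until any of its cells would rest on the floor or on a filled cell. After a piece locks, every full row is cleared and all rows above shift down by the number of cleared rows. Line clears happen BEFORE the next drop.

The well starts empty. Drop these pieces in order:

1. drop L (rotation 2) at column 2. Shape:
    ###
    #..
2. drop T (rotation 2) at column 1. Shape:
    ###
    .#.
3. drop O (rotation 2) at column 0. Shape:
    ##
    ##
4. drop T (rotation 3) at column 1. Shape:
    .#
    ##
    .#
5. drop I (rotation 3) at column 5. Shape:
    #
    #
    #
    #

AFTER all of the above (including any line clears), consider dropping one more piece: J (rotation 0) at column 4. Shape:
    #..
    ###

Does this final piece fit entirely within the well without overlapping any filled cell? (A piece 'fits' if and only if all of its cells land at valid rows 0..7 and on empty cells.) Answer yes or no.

Answer: yes

Derivation:
Drop 1: L rot2 at col 2 lands with bottom-row=0; cleared 0 line(s) (total 0); column heights now [0 0 2 2 2 0 0], max=2
Drop 2: T rot2 at col 1 lands with bottom-row=2; cleared 0 line(s) (total 0); column heights now [0 4 4 4 2 0 0], max=4
Drop 3: O rot2 at col 0 lands with bottom-row=4; cleared 0 line(s) (total 0); column heights now [6 6 4 4 2 0 0], max=6
Drop 4: T rot3 at col 1 lands with bottom-row=5; cleared 0 line(s) (total 0); column heights now [6 7 8 4 2 0 0], max=8
Drop 5: I rot3 at col 5 lands with bottom-row=0; cleared 0 line(s) (total 0); column heights now [6 7 8 4 2 4 0], max=8
Test piece J rot0 at col 4 (width 3): heights before test = [6 7 8 4 2 4 0]; fits = True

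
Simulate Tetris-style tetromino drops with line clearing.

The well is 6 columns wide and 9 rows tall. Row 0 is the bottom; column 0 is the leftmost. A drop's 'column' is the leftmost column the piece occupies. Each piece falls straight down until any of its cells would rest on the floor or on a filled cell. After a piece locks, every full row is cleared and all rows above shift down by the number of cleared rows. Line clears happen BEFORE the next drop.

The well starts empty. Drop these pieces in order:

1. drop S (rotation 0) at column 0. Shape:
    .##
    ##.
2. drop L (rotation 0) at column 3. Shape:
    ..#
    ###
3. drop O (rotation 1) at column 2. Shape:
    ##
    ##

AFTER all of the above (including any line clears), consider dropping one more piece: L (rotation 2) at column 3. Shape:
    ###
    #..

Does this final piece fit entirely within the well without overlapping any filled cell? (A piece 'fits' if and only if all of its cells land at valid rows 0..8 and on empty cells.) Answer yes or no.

Drop 1: S rot0 at col 0 lands with bottom-row=0; cleared 0 line(s) (total 0); column heights now [1 2 2 0 0 0], max=2
Drop 2: L rot0 at col 3 lands with bottom-row=0; cleared 0 line(s) (total 0); column heights now [1 2 2 1 1 2], max=2
Drop 3: O rot1 at col 2 lands with bottom-row=2; cleared 0 line(s) (total 0); column heights now [1 2 4 4 1 2], max=4
Test piece L rot2 at col 3 (width 3): heights before test = [1 2 4 4 1 2]; fits = True

Answer: yes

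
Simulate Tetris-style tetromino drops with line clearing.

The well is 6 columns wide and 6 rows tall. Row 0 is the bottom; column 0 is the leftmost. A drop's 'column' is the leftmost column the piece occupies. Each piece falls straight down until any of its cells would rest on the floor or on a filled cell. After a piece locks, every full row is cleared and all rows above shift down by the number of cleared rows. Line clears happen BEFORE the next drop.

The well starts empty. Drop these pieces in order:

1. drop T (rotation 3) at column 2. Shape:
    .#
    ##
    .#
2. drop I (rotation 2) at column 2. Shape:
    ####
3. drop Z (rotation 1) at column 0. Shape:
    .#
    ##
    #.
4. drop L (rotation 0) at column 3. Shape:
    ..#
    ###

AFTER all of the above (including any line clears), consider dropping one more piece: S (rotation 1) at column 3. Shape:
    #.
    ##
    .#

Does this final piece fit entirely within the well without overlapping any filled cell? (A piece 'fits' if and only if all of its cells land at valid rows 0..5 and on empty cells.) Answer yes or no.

Answer: no

Derivation:
Drop 1: T rot3 at col 2 lands with bottom-row=0; cleared 0 line(s) (total 0); column heights now [0 0 2 3 0 0], max=3
Drop 2: I rot2 at col 2 lands with bottom-row=3; cleared 0 line(s) (total 0); column heights now [0 0 4 4 4 4], max=4
Drop 3: Z rot1 at col 0 lands with bottom-row=0; cleared 0 line(s) (total 0); column heights now [2 3 4 4 4 4], max=4
Drop 4: L rot0 at col 3 lands with bottom-row=4; cleared 0 line(s) (total 0); column heights now [2 3 4 5 5 6], max=6
Test piece S rot1 at col 3 (width 2): heights before test = [2 3 4 5 5 6]; fits = False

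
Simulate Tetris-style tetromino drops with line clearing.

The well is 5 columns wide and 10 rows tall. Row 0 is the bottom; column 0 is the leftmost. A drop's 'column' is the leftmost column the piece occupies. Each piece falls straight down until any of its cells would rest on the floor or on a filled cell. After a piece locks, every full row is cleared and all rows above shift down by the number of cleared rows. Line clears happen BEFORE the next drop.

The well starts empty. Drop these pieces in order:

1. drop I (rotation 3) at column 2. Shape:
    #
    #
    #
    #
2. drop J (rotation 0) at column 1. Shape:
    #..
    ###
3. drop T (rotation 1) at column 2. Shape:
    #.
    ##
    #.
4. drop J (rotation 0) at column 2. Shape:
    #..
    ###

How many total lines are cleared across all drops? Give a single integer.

Answer: 0

Derivation:
Drop 1: I rot3 at col 2 lands with bottom-row=0; cleared 0 line(s) (total 0); column heights now [0 0 4 0 0], max=4
Drop 2: J rot0 at col 1 lands with bottom-row=4; cleared 0 line(s) (total 0); column heights now [0 6 5 5 0], max=6
Drop 3: T rot1 at col 2 lands with bottom-row=5; cleared 0 line(s) (total 0); column heights now [0 6 8 7 0], max=8
Drop 4: J rot0 at col 2 lands with bottom-row=8; cleared 0 line(s) (total 0); column heights now [0 6 10 9 9], max=10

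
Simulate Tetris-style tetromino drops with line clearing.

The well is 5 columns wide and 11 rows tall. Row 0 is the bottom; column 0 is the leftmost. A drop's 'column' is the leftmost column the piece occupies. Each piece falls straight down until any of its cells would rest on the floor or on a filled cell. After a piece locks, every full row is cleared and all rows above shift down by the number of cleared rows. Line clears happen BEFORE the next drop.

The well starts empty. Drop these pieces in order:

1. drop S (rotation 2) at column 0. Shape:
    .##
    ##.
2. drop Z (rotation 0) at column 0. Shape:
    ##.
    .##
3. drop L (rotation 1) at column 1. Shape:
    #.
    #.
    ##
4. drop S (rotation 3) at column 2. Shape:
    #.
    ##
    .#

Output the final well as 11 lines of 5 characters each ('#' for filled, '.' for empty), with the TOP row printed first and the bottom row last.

Answer: .....
.....
.....
.....
.##..
.###.
.###.
##...
.##..
.##..
##...

Derivation:
Drop 1: S rot2 at col 0 lands with bottom-row=0; cleared 0 line(s) (total 0); column heights now [1 2 2 0 0], max=2
Drop 2: Z rot0 at col 0 lands with bottom-row=2; cleared 0 line(s) (total 0); column heights now [4 4 3 0 0], max=4
Drop 3: L rot1 at col 1 lands with bottom-row=4; cleared 0 line(s) (total 0); column heights now [4 7 5 0 0], max=7
Drop 4: S rot3 at col 2 lands with bottom-row=4; cleared 0 line(s) (total 0); column heights now [4 7 7 6 0], max=7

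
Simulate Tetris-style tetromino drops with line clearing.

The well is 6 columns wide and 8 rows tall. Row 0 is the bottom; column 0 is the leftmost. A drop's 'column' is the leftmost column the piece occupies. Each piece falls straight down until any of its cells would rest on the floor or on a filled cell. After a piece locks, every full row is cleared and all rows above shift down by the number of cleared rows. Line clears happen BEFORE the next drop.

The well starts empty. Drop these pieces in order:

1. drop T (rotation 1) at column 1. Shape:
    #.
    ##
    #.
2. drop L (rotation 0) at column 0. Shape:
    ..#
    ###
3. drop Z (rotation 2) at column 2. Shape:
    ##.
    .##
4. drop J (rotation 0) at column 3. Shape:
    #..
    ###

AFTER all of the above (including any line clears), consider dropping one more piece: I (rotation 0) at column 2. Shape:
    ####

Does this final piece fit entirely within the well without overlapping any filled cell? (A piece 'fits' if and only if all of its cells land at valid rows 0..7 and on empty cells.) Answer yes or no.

Drop 1: T rot1 at col 1 lands with bottom-row=0; cleared 0 line(s) (total 0); column heights now [0 3 2 0 0 0], max=3
Drop 2: L rot0 at col 0 lands with bottom-row=3; cleared 0 line(s) (total 0); column heights now [4 4 5 0 0 0], max=5
Drop 3: Z rot2 at col 2 lands with bottom-row=4; cleared 0 line(s) (total 0); column heights now [4 4 6 6 5 0], max=6
Drop 4: J rot0 at col 3 lands with bottom-row=6; cleared 0 line(s) (total 0); column heights now [4 4 6 8 7 7], max=8
Test piece I rot0 at col 2 (width 4): heights before test = [4 4 6 8 7 7]; fits = False

Answer: no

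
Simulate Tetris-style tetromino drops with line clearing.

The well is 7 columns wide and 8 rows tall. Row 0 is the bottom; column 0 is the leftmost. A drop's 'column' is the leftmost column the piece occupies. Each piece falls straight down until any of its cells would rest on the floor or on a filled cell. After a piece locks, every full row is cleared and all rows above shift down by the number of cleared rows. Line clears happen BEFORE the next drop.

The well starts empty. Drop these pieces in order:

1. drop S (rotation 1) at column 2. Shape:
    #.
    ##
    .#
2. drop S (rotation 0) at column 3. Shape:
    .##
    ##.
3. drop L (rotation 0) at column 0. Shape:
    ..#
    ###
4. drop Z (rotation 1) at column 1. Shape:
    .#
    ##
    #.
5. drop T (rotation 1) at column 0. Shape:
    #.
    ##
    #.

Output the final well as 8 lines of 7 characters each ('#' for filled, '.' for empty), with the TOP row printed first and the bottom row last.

Answer: #......
###....
###....
.##....
###.##.
..###..
..##...
...#...

Derivation:
Drop 1: S rot1 at col 2 lands with bottom-row=0; cleared 0 line(s) (total 0); column heights now [0 0 3 2 0 0 0], max=3
Drop 2: S rot0 at col 3 lands with bottom-row=2; cleared 0 line(s) (total 0); column heights now [0 0 3 3 4 4 0], max=4
Drop 3: L rot0 at col 0 lands with bottom-row=3; cleared 0 line(s) (total 0); column heights now [4 4 5 3 4 4 0], max=5
Drop 4: Z rot1 at col 1 lands with bottom-row=4; cleared 0 line(s) (total 0); column heights now [4 6 7 3 4 4 0], max=7
Drop 5: T rot1 at col 0 lands with bottom-row=5; cleared 0 line(s) (total 0); column heights now [8 7 7 3 4 4 0], max=8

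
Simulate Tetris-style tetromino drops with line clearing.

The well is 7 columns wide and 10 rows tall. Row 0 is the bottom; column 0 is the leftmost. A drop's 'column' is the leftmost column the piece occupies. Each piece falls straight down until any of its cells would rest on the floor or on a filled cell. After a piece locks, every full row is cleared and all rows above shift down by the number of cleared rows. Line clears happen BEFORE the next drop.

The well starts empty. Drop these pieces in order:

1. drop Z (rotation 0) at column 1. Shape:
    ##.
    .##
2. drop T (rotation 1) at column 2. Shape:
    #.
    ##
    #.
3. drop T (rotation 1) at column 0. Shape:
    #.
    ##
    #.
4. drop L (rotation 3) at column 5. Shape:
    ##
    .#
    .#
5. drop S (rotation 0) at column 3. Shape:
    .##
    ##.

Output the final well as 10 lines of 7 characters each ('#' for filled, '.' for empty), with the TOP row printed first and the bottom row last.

Answer: .......
.......
.......
.......
....##.
..###..
#.##...
###..##
###...#
..##..#

Derivation:
Drop 1: Z rot0 at col 1 lands with bottom-row=0; cleared 0 line(s) (total 0); column heights now [0 2 2 1 0 0 0], max=2
Drop 2: T rot1 at col 2 lands with bottom-row=2; cleared 0 line(s) (total 0); column heights now [0 2 5 4 0 0 0], max=5
Drop 3: T rot1 at col 0 lands with bottom-row=1; cleared 0 line(s) (total 0); column heights now [4 3 5 4 0 0 0], max=5
Drop 4: L rot3 at col 5 lands with bottom-row=0; cleared 0 line(s) (total 0); column heights now [4 3 5 4 0 3 3], max=5
Drop 5: S rot0 at col 3 lands with bottom-row=4; cleared 0 line(s) (total 0); column heights now [4 3 5 5 6 6 3], max=6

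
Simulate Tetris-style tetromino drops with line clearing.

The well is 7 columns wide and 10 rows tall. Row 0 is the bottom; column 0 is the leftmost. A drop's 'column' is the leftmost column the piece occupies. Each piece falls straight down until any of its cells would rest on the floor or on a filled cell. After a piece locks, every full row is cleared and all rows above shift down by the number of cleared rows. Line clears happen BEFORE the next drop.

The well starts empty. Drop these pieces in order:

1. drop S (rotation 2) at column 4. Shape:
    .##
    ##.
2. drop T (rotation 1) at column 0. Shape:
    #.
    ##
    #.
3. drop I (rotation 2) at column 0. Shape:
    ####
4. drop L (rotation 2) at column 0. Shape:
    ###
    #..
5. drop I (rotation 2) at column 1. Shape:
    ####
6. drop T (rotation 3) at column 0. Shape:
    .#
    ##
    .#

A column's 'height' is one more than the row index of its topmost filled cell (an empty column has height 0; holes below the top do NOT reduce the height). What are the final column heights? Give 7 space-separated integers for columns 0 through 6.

Answer: 9 10 7 7 7 2 2

Derivation:
Drop 1: S rot2 at col 4 lands with bottom-row=0; cleared 0 line(s) (total 0); column heights now [0 0 0 0 1 2 2], max=2
Drop 2: T rot1 at col 0 lands with bottom-row=0; cleared 0 line(s) (total 0); column heights now [3 2 0 0 1 2 2], max=3
Drop 3: I rot2 at col 0 lands with bottom-row=3; cleared 0 line(s) (total 0); column heights now [4 4 4 4 1 2 2], max=4
Drop 4: L rot2 at col 0 lands with bottom-row=4; cleared 0 line(s) (total 0); column heights now [6 6 6 4 1 2 2], max=6
Drop 5: I rot2 at col 1 lands with bottom-row=6; cleared 0 line(s) (total 0); column heights now [6 7 7 7 7 2 2], max=7
Drop 6: T rot3 at col 0 lands with bottom-row=7; cleared 0 line(s) (total 0); column heights now [9 10 7 7 7 2 2], max=10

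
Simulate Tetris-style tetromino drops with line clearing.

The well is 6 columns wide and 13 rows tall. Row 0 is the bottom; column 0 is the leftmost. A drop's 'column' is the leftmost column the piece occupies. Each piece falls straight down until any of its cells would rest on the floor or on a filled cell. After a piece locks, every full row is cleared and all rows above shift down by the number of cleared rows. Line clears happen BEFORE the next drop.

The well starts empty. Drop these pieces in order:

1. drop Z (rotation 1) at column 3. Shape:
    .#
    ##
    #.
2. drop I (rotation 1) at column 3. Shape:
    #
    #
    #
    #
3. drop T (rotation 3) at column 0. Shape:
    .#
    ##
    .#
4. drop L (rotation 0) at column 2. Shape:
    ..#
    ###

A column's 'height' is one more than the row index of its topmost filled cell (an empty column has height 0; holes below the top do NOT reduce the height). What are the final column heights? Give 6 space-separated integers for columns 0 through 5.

Answer: 2 3 7 7 8 0

Derivation:
Drop 1: Z rot1 at col 3 lands with bottom-row=0; cleared 0 line(s) (total 0); column heights now [0 0 0 2 3 0], max=3
Drop 2: I rot1 at col 3 lands with bottom-row=2; cleared 0 line(s) (total 0); column heights now [0 0 0 6 3 0], max=6
Drop 3: T rot3 at col 0 lands with bottom-row=0; cleared 0 line(s) (total 0); column heights now [2 3 0 6 3 0], max=6
Drop 4: L rot0 at col 2 lands with bottom-row=6; cleared 0 line(s) (total 0); column heights now [2 3 7 7 8 0], max=8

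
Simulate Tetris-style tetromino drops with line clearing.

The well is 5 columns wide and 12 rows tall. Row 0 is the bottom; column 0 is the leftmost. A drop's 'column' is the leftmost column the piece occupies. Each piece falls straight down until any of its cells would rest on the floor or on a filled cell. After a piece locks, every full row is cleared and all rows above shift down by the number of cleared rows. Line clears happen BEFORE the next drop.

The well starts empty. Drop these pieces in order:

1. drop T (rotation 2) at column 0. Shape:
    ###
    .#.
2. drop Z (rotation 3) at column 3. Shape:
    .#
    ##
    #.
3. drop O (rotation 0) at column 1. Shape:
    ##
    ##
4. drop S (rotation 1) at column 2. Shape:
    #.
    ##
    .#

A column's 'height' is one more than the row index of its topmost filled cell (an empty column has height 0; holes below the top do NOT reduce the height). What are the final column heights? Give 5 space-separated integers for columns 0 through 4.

Answer: 0 3 5 4 2

Derivation:
Drop 1: T rot2 at col 0 lands with bottom-row=0; cleared 0 line(s) (total 0); column heights now [2 2 2 0 0], max=2
Drop 2: Z rot3 at col 3 lands with bottom-row=0; cleared 1 line(s) (total 1); column heights now [0 1 0 1 2], max=2
Drop 3: O rot0 at col 1 lands with bottom-row=1; cleared 0 line(s) (total 1); column heights now [0 3 3 1 2], max=3
Drop 4: S rot1 at col 2 lands with bottom-row=2; cleared 0 line(s) (total 1); column heights now [0 3 5 4 2], max=5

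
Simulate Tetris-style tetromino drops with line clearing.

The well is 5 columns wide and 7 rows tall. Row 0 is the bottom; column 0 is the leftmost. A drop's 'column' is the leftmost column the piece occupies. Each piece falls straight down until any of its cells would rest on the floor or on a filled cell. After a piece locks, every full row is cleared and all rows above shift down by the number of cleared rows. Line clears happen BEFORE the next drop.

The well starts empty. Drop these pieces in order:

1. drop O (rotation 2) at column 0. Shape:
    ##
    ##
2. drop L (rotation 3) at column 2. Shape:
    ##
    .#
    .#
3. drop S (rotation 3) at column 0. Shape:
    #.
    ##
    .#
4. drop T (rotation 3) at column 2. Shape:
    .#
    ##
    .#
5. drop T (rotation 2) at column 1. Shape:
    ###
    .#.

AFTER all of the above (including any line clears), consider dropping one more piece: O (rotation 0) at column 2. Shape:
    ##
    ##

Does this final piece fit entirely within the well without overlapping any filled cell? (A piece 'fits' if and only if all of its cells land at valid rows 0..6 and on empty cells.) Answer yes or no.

Answer: no

Derivation:
Drop 1: O rot2 at col 0 lands with bottom-row=0; cleared 0 line(s) (total 0); column heights now [2 2 0 0 0], max=2
Drop 2: L rot3 at col 2 lands with bottom-row=0; cleared 0 line(s) (total 0); column heights now [2 2 3 3 0], max=3
Drop 3: S rot3 at col 0 lands with bottom-row=2; cleared 0 line(s) (total 0); column heights now [5 4 3 3 0], max=5
Drop 4: T rot3 at col 2 lands with bottom-row=3; cleared 0 line(s) (total 0); column heights now [5 4 5 6 0], max=6
Drop 5: T rot2 at col 1 lands with bottom-row=5; cleared 0 line(s) (total 0); column heights now [5 7 7 7 0], max=7
Test piece O rot0 at col 2 (width 2): heights before test = [5 7 7 7 0]; fits = False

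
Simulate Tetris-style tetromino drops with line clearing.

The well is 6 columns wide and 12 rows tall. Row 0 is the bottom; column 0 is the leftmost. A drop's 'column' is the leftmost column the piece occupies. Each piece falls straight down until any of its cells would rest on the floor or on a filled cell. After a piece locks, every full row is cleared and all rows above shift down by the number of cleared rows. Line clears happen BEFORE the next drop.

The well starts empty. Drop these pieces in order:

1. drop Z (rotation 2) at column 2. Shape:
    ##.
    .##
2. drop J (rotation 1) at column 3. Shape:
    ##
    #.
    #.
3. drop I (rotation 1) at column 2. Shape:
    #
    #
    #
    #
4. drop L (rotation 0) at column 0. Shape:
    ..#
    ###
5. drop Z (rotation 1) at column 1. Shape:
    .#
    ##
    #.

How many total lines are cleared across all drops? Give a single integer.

Answer: 0

Derivation:
Drop 1: Z rot2 at col 2 lands with bottom-row=0; cleared 0 line(s) (total 0); column heights now [0 0 2 2 1 0], max=2
Drop 2: J rot1 at col 3 lands with bottom-row=2; cleared 0 line(s) (total 0); column heights now [0 0 2 5 5 0], max=5
Drop 3: I rot1 at col 2 lands with bottom-row=2; cleared 0 line(s) (total 0); column heights now [0 0 6 5 5 0], max=6
Drop 4: L rot0 at col 0 lands with bottom-row=6; cleared 0 line(s) (total 0); column heights now [7 7 8 5 5 0], max=8
Drop 5: Z rot1 at col 1 lands with bottom-row=7; cleared 0 line(s) (total 0); column heights now [7 9 10 5 5 0], max=10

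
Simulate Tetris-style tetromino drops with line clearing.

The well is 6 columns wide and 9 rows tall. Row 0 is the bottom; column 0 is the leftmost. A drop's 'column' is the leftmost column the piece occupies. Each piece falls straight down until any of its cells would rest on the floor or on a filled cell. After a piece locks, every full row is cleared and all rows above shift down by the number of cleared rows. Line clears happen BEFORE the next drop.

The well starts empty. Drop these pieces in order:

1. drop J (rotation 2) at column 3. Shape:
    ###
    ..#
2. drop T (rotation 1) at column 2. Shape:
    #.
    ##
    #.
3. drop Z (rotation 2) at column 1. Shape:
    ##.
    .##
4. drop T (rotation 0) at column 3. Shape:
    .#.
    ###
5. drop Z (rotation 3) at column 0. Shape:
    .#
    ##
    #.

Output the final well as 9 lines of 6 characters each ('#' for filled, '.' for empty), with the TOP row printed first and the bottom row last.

Answer: ......
......
.#....
##..#.
..##..
..#...
..##..
..####
.....#

Derivation:
Drop 1: J rot2 at col 3 lands with bottom-row=0; cleared 0 line(s) (total 0); column heights now [0 0 0 2 2 2], max=2
Drop 2: T rot1 at col 2 lands with bottom-row=1; cleared 0 line(s) (total 0); column heights now [0 0 4 3 2 2], max=4
Drop 3: Z rot2 at col 1 lands with bottom-row=4; cleared 0 line(s) (total 0); column heights now [0 6 6 5 2 2], max=6
Drop 4: T rot0 at col 3 lands with bottom-row=5; cleared 0 line(s) (total 0); column heights now [0 6 6 6 7 6], max=7
Drop 5: Z rot3 at col 0 lands with bottom-row=5; cleared 1 line(s) (total 1); column heights now [6 7 5 5 6 2], max=7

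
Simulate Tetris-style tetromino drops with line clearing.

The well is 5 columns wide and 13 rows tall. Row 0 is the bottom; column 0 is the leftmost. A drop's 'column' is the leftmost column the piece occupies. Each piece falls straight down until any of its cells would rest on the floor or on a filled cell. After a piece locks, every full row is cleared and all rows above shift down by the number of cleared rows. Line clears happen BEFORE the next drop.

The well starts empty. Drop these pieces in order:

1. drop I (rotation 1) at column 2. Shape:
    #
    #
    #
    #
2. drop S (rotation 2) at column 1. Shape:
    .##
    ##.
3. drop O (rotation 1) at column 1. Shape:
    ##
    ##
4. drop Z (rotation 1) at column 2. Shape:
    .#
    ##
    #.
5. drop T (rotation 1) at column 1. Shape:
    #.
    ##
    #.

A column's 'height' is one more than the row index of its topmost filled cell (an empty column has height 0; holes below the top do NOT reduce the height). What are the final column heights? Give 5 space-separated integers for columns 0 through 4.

Drop 1: I rot1 at col 2 lands with bottom-row=0; cleared 0 line(s) (total 0); column heights now [0 0 4 0 0], max=4
Drop 2: S rot2 at col 1 lands with bottom-row=4; cleared 0 line(s) (total 0); column heights now [0 5 6 6 0], max=6
Drop 3: O rot1 at col 1 lands with bottom-row=6; cleared 0 line(s) (total 0); column heights now [0 8 8 6 0], max=8
Drop 4: Z rot1 at col 2 lands with bottom-row=8; cleared 0 line(s) (total 0); column heights now [0 8 10 11 0], max=11
Drop 5: T rot1 at col 1 lands with bottom-row=9; cleared 0 line(s) (total 0); column heights now [0 12 11 11 0], max=12

Answer: 0 12 11 11 0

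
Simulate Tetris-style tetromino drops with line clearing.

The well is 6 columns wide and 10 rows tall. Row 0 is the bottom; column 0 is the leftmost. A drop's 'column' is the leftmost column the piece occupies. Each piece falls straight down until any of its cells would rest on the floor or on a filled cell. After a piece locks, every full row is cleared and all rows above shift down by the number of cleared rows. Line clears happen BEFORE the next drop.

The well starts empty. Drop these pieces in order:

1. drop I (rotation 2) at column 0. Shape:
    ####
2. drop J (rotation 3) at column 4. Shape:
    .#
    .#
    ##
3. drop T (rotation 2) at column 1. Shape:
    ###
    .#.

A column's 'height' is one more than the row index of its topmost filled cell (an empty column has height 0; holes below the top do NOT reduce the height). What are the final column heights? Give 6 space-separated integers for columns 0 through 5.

Drop 1: I rot2 at col 0 lands with bottom-row=0; cleared 0 line(s) (total 0); column heights now [1 1 1 1 0 0], max=1
Drop 2: J rot3 at col 4 lands with bottom-row=0; cleared 1 line(s) (total 1); column heights now [0 0 0 0 0 2], max=2
Drop 3: T rot2 at col 1 lands with bottom-row=0; cleared 0 line(s) (total 1); column heights now [0 2 2 2 0 2], max=2

Answer: 0 2 2 2 0 2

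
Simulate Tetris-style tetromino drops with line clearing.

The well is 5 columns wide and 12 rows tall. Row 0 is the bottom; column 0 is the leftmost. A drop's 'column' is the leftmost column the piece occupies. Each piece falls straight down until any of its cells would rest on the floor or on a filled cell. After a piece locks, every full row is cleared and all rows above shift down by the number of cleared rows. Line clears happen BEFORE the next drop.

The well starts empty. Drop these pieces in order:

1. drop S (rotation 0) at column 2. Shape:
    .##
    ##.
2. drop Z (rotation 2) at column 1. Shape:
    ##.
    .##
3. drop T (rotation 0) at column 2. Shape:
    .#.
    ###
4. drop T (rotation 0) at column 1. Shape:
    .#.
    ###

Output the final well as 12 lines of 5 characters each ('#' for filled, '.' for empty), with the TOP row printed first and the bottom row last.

Answer: .....
.....
.....
.....
..#..
.###.
...#.
..###
.##..
..##.
...##
..##.

Derivation:
Drop 1: S rot0 at col 2 lands with bottom-row=0; cleared 0 line(s) (total 0); column heights now [0 0 1 2 2], max=2
Drop 2: Z rot2 at col 1 lands with bottom-row=2; cleared 0 line(s) (total 0); column heights now [0 4 4 3 2], max=4
Drop 3: T rot0 at col 2 lands with bottom-row=4; cleared 0 line(s) (total 0); column heights now [0 4 5 6 5], max=6
Drop 4: T rot0 at col 1 lands with bottom-row=6; cleared 0 line(s) (total 0); column heights now [0 7 8 7 5], max=8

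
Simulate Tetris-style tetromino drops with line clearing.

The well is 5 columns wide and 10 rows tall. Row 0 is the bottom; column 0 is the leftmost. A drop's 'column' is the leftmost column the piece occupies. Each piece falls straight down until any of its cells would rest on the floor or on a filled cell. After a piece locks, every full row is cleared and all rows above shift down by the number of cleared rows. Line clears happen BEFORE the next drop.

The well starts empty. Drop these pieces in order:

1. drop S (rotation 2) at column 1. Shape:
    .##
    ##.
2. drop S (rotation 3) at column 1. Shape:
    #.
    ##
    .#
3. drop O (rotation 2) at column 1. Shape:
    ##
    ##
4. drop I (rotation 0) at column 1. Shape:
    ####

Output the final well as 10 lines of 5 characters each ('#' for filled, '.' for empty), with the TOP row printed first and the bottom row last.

Answer: .....
.....
.####
.##..
.##..
.#...
.##..
..#..
..##.
.##..

Derivation:
Drop 1: S rot2 at col 1 lands with bottom-row=0; cleared 0 line(s) (total 0); column heights now [0 1 2 2 0], max=2
Drop 2: S rot3 at col 1 lands with bottom-row=2; cleared 0 line(s) (total 0); column heights now [0 5 4 2 0], max=5
Drop 3: O rot2 at col 1 lands with bottom-row=5; cleared 0 line(s) (total 0); column heights now [0 7 7 2 0], max=7
Drop 4: I rot0 at col 1 lands with bottom-row=7; cleared 0 line(s) (total 0); column heights now [0 8 8 8 8], max=8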